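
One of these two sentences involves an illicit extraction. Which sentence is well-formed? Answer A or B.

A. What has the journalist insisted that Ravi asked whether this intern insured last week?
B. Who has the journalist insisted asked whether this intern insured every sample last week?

In A, the wh-phrase is extracted from inside a wh-island (introduced by "whether"), which blocks movement.
In B, the extraction path crosses only that-complement boundaries, which are transparent.
So B is grammatical.

B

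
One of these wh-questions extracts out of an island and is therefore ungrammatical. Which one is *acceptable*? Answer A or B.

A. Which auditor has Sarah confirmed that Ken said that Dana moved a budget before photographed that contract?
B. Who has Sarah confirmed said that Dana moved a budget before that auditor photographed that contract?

B

In A, the wh-phrase is extracted from inside an adjunct island (introduced by "before"), which blocks movement.
In B, the extraction path crosses only that-complement boundaries, which are transparent.
So B is grammatical.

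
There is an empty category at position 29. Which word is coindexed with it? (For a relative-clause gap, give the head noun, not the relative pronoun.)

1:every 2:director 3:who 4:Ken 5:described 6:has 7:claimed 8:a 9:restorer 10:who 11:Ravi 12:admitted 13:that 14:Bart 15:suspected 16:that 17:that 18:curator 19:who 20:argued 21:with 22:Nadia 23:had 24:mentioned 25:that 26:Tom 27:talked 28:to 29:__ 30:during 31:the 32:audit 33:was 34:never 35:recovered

The gap at 29 is the prepositional object of "talked", inside a relative clause.
The relative pronoun is "who" (word 10); it is bound by the head noun immediately before it.
Its filler is the head noun "restorer", at word 9.

9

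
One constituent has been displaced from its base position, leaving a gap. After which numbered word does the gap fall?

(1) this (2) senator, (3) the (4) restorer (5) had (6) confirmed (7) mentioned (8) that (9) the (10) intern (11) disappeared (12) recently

6

The displaced element is "this senator" (word 2).
It is linked across 1 clause boundary (Ø).
It functions as the subject of "mentioned", so the gap sits immediately after word 6 ("confirmed").
Base order: The restorer had confirmed that this senator mentioned that the intern disappeared recently.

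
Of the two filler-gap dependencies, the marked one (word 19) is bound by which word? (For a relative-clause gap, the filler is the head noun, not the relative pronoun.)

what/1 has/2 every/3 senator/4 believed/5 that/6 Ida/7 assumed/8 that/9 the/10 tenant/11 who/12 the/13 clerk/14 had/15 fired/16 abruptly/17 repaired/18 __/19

The marked gap is the direct object of "repaired".
Its filler is the fronted wh-phrase "what", at word 1.
(The other dependency links word 11 to a gap after word 16.)

1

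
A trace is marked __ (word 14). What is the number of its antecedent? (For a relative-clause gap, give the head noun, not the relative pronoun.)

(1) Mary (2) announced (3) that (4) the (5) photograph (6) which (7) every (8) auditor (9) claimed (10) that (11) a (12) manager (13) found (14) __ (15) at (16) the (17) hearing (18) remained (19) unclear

The gap at 14 is the object of "found", inside a relative clause.
The relative pronoun is "which" (word 6); it is bound by the head noun immediately before it.
Its filler is the head noun "photograph", at word 5.

5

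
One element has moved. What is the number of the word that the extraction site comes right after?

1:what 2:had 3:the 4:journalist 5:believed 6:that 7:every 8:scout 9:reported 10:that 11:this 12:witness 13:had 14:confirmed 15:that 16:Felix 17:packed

17

The displaced element is "what" (word 1).
It is linked across 3 clause boundaries (that → that → that).
It functions as the direct object of "packed", so the gap sits immediately after word 17 ("packed").
Base order: The journalist had believed that every scout reported that this witness had confirmed that Felix packed what.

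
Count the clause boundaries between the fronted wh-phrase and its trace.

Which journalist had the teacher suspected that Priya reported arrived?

2

"which journalist" is extracted from the subject of "arrived".
Boundaries crossed, outermost first: [that], [Ø] — 2 in total.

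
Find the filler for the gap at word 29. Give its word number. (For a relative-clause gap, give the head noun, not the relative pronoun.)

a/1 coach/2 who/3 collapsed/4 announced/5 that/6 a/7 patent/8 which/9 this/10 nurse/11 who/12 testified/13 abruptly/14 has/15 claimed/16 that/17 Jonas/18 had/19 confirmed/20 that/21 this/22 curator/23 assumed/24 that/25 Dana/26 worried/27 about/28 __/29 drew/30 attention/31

The gap at 29 is the prepositional object of "worried", inside a relative clause.
The relative pronoun is "which" (word 9); it is bound by the head noun immediately before it.
Its filler is the head noun "patent", at word 8.

8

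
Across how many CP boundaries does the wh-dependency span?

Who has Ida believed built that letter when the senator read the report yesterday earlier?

"who" is extracted from the subject of "built".
Boundaries crossed, outermost first: [Ø] — 1 in total.

1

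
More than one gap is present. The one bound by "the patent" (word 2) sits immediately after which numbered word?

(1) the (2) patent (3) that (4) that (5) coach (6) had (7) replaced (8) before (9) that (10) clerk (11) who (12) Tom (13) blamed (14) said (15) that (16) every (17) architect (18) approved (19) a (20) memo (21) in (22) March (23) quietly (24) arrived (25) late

The displaced element is "the patent" (word 2).
It functions as the direct object of "replaced", so the gap sits immediately after word 7 ("replaced").
Base order: That coach had replaced the patent before that clerk who Tom blamed said that every architect approved a memo in March quietly.

7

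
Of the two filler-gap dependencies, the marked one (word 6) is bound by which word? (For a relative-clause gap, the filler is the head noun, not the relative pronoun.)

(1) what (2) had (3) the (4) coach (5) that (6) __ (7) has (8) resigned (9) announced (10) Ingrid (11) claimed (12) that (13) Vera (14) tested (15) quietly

The marked gap is inside the relative clause, the subject of "resigned".
Its filler is the head noun "coach" (via "that"), at word 4.
(The other dependency links word 1 to a gap after word 14.)

4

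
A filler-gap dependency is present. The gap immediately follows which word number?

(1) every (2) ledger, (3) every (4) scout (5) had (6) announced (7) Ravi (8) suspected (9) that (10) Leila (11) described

11

The displaced element is "every ledger" (word 2).
It is linked across 2 clause boundaries (Ø → that).
It functions as the direct object of "described", so the gap sits immediately after word 11 ("described").
Base order: Every scout had announced Ravi suspected that Leila described every ledger.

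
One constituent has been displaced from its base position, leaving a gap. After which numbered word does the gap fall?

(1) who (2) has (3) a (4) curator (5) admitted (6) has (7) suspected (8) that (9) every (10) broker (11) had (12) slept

5

The displaced element is "who" (word 1).
It is linked across 1 clause boundary (Ø).
It functions as the subject of "suspected", so the gap sits immediately after word 5 ("admitted").
Base order: A curator has admitted that who has suspected that every broker had slept.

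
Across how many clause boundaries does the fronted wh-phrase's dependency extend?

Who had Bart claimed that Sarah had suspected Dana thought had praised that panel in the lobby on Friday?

"who" is extracted from the subject of "praised".
Boundaries crossed, outermost first: [that], [Ø], [Ø] — 3 in total.

3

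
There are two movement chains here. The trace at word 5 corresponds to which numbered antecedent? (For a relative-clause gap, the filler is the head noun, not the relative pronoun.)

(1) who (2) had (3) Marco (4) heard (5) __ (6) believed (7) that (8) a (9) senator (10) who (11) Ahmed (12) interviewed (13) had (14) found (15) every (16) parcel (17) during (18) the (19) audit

1

The marked gap is the subject of "believed".
Its filler is the fronted wh-phrase "who", at word 1.
(The other dependency links word 9 to a gap after word 12.)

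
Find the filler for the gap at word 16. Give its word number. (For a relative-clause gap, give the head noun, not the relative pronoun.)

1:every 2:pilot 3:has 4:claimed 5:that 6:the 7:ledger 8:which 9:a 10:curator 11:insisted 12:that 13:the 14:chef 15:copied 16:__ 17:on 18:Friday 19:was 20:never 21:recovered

The gap at 16 is the object of "copied", inside a relative clause.
The relative pronoun is "which" (word 8); it is bound by the head noun immediately before it.
Its filler is the head noun "ledger", at word 7.

7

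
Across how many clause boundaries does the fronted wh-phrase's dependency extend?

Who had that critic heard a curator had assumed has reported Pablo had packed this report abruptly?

2

"who" is extracted from the subject of "reported".
Boundaries crossed, outermost first: [Ø], [Ø] — 2 in total.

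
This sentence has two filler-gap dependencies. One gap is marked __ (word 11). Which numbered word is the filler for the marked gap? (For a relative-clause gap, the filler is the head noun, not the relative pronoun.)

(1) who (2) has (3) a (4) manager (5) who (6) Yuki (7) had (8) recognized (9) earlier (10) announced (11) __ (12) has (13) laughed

1

The marked gap is the subject of "laughed".
Its filler is the fronted wh-phrase "who", at word 1.
(The other dependency links word 4 to a gap after word 8.)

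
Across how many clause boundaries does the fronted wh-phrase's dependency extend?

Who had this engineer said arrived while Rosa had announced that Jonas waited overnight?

"who" is extracted from the subject of "arrived".
Boundaries crossed, outermost first: [Ø] — 1 in total.

1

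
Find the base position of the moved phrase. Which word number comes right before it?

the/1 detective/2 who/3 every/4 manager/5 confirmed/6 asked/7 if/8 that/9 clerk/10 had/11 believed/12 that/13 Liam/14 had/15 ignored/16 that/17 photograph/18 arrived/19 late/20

6

The displaced element is "the detective" (word 2).
It is linked across 1 clause boundary (Ø).
It functions as the subject of "asked", so the gap sits immediately after word 6 ("confirmed").
Base order: Every manager confirmed the detective asked if that clerk had believed that Liam had ignored that photograph.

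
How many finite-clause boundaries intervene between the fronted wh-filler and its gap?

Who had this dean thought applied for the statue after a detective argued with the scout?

"who" is extracted from the subject of "applied".
Boundaries crossed, outermost first: [Ø] — 1 in total.

1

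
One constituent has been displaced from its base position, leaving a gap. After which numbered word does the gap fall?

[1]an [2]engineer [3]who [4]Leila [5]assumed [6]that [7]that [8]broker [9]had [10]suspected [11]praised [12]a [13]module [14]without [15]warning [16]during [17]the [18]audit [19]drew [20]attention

The displaced element is "an engineer" (word 2).
It is linked across 2 clause boundaries (that → Ø).
It functions as the subject of "praised", so the gap sits immediately after word 10 ("suspected").
Base order: Leila assumed that that broker had suspected that an engineer praised a module without warning during the audit.

10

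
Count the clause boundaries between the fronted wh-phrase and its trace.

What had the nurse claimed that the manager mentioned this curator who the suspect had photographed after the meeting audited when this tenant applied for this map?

"what" is extracted from the object of "audited".
Boundaries crossed, outermost first: [that], [Ø] — 2 in total.

2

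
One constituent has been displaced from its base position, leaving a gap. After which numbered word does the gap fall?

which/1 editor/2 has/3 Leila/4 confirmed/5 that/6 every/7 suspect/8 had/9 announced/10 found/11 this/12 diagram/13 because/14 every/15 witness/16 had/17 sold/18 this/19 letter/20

10

The displaced element is "which editor" (word 2).
It is linked across 2 clause boundaries (that → Ø).
It functions as the subject of "found", so the gap sits immediately after word 10 ("announced").
Base order: Leila has confirmed that every suspect had announced that which editor found this diagram because every witness had sold this letter.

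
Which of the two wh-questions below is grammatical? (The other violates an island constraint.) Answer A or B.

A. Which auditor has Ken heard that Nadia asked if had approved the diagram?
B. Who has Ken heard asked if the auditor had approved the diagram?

B

In A, the wh-phrase is extracted from inside a wh-island (introduced by "if"), which blocks movement.
In B, the extraction path crosses only that-complement boundaries, which are transparent.
So B is grammatical.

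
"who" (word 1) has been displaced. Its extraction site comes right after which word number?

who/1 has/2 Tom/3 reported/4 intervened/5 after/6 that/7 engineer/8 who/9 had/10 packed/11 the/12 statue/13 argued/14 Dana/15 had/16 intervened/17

The displaced element is "who" (word 1).
It is linked across 1 clause boundary (Ø).
It functions as the subject of "intervened", so the gap sits immediately after word 4 ("reported").
Base order: Tom has reported that who intervened after that engineer who had packed the statue argued Dana had intervened.

4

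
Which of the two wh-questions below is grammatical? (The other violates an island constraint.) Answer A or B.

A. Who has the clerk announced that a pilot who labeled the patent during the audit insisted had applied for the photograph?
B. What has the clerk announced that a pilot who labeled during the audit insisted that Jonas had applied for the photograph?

A

In B, the wh-phrase is extracted from inside a complex-NP island (relative clause) (introduced by "who"), which blocks movement.
In A, the extraction path crosses only that-complement boundaries, which are transparent.
So A is grammatical.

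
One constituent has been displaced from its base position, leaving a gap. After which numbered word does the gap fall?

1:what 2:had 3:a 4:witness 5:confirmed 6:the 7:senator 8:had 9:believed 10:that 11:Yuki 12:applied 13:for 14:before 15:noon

13

The displaced element is "what" (word 1).
It is linked across 2 clause boundaries (Ø → that).
It functions as the object of the preposition "for" of "applied", so the gap sits immediately after word 13 ("for").
Base order: A witness had confirmed the senator had believed that Yuki applied for what before noon.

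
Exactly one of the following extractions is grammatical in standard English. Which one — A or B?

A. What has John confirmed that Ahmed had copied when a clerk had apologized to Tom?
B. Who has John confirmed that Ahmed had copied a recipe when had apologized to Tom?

In B, the wh-phrase is extracted from inside an adjunct island (introduced by "when"), which blocks movement.
In A, the extraction path crosses only that-complement boundaries, which are transparent.
So A is grammatical.

A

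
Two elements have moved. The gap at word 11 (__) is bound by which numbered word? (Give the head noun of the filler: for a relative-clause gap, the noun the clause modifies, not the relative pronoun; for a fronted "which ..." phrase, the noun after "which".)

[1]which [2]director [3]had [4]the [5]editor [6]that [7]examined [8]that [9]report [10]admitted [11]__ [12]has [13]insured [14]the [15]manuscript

The marked gap is the subject of "insured".
Its filler is the fronted wh-phrase "which director", at word 2.
(The other dependency links word 5 to a gap after word 6.)

2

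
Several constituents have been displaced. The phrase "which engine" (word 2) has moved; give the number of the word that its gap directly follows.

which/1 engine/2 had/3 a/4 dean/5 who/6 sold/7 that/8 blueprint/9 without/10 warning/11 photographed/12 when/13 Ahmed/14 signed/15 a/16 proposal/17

12

The displaced element is "which engine" (word 2).
It functions as the direct object of "photographed", so the gap sits immediately after word 12 ("photographed").
Base order: A dean who sold that blueprint without warning had photographed which engine when Ahmed signed a proposal.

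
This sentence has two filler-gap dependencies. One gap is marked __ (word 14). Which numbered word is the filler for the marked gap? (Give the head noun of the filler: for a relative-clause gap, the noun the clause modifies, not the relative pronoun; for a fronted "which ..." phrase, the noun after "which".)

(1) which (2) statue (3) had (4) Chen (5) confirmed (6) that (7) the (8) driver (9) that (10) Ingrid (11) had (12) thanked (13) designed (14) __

The marked gap is the direct object of "designed".
Its filler is the fronted wh-phrase "which statue", at word 2.
(The other dependency links word 8 to a gap after word 12.)

2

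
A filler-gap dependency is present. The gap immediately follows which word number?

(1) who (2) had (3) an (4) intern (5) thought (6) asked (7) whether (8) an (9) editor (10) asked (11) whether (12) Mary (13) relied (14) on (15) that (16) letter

The displaced element is "who" (word 1).
It is linked across 1 clause boundary (Ø).
It functions as the subject of "asked", so the gap sits immediately after word 5 ("thought").
Base order: An intern had thought who asked whether an editor asked whether Mary relied on that letter.

5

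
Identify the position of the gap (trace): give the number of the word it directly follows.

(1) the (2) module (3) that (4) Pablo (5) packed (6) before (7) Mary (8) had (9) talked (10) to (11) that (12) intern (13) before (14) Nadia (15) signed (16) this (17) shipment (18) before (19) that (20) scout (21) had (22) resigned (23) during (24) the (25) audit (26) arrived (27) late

The displaced element is "the module" (word 2).
It functions as the direct object of "packed", so the gap sits immediately after word 5 ("packed").
Base order: Pablo packed the module before Mary had talked to that intern before Nadia signed this shipment before that scout had resigned during the audit.

5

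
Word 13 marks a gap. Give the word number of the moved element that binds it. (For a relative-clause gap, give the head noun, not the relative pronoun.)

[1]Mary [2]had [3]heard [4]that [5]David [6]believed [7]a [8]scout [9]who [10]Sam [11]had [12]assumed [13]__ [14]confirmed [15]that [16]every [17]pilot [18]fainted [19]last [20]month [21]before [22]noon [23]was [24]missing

The gap at 13 is the subject of "confirmed", inside a relative clause.
The relative pronoun is "who" (word 9); it is bound by the head noun immediately before it.
Its filler is the head noun "scout", at word 8.

8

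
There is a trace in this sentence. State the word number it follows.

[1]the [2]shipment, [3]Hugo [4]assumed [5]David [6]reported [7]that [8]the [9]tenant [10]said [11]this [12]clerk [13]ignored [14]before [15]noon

The displaced element is "the shipment" (word 2).
It is linked across 3 clause boundaries (Ø → that → Ø).
It functions as the direct object of "ignored", so the gap sits immediately after word 13 ("ignored").
Base order: Hugo assumed David reported that the tenant said this clerk ignored the shipment before noon.

13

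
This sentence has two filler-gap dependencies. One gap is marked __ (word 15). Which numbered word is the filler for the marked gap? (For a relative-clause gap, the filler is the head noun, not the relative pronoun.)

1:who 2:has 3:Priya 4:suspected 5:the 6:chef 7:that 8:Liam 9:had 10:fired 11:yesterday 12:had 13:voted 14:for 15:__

The marked gap is the object of the preposition "for" of "voted".
Its filler is the fronted wh-phrase "who", at word 1.
(The other dependency links word 6 to a gap after word 10.)

1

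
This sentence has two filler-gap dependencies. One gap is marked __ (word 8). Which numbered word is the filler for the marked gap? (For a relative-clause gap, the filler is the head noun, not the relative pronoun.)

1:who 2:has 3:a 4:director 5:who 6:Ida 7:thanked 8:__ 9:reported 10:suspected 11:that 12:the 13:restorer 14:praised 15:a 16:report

The marked gap is inside the relative clause, the direct object of "thanked".
Its filler is the head noun "director" (via "who"), at word 4.
(The other dependency links word 1 to a gap after word 9.)

4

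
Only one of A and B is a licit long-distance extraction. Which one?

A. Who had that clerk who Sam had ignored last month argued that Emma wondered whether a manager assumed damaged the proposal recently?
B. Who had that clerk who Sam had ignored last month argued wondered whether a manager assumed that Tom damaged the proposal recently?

B

In A, the wh-phrase is extracted from inside a wh-island (introduced by "whether"), which blocks movement.
In B, the extraction path crosses only that-complement boundaries, which are transparent.
So B is grammatical.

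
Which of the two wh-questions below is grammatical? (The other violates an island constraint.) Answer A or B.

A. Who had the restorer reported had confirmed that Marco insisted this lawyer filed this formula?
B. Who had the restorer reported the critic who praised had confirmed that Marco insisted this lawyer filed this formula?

A

In B, the wh-phrase is extracted from inside a complex-NP island (relative clause) (introduced by "who"), which blocks movement.
In A, the extraction path crosses only that-complement boundaries, which are transparent.
So A is grammatical.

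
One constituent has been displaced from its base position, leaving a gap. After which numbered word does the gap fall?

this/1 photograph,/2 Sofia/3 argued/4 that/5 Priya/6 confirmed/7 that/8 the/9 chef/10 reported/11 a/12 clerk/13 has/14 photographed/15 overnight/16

The displaced element is "this photograph" (word 2).
It is linked across 3 clause boundaries (that → that → Ø).
It functions as the direct object of "photographed", so the gap sits immediately after word 15 ("photographed").
Base order: Sofia argued that Priya confirmed that the chef reported a clerk has photographed this photograph overnight.

15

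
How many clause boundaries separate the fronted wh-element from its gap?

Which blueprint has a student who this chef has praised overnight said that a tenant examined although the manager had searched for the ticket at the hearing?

1

"which blueprint" is extracted from the object of "examined".
Boundaries crossed, outermost first: [that] — 1 in total.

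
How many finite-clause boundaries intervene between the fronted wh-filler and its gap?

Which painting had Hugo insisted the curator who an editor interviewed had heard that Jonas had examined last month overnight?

2

"which painting" is extracted from the object of "examined".
Boundaries crossed, outermost first: [Ø], [that] — 2 in total.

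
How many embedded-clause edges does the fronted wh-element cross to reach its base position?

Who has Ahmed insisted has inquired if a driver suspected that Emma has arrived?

1

"who" is extracted from the subject of "inquired".
Boundaries crossed, outermost first: [Ø] — 1 in total.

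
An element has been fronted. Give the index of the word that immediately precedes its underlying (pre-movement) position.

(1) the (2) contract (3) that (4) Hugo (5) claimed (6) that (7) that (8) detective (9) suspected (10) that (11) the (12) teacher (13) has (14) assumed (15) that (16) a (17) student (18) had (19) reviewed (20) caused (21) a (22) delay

The displaced element is "the contract" (word 2).
It is linked across 3 clause boundaries (that → that → that).
It functions as the direct object of "reviewed", so the gap sits immediately after word 19 ("reviewed").
Base order: Hugo claimed that that detective suspected that the teacher has assumed that a student had reviewed the contract.

19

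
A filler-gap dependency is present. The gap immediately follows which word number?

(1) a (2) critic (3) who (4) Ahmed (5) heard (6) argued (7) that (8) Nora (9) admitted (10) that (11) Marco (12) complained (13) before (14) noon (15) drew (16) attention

5

The displaced element is "a critic" (word 2).
It is linked across 1 clause boundary (Ø).
It functions as the subject of "argued", so the gap sits immediately after word 5 ("heard").
Base order: Ahmed heard a critic argued that Nora admitted that Marco complained before noon.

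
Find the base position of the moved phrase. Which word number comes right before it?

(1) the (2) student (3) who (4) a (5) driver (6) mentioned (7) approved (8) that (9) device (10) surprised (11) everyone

The displaced element is "the student" (word 2).
It is linked across 1 clause boundary (Ø).
It functions as the subject of "approved", so the gap sits immediately after word 6 ("mentioned").
Base order: A driver mentioned the student approved that device.

6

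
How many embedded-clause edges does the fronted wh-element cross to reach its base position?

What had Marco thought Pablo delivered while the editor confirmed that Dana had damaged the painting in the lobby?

1

"what" is extracted from the object of "delivered".
Boundaries crossed, outermost first: [Ø] — 1 in total.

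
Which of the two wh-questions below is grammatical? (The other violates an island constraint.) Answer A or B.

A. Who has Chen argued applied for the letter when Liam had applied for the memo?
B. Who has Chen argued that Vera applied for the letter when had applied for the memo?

A

In B, the wh-phrase is extracted from inside an adjunct island (introduced by "when"), which blocks movement.
In A, the extraction path crosses only that-complement boundaries, which are transparent.
So A is grammatical.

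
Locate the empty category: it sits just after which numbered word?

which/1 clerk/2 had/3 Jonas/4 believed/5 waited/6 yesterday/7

5

The displaced element is "which clerk" (word 2).
It is linked across 1 clause boundary (Ø).
It functions as the subject of "waited", so the gap sits immediately after word 5 ("believed").
Base order: Jonas had believed which clerk waited yesterday.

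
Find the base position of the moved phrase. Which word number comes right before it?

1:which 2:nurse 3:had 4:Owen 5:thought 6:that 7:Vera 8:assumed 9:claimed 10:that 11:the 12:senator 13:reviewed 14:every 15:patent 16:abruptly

8

The displaced element is "which nurse" (word 2).
It is linked across 2 clause boundaries (that → Ø).
It functions as the subject of "claimed", so the gap sits immediately after word 8 ("assumed").
Base order: Owen had thought that Vera assumed which nurse claimed that the senator reviewed every patent abruptly.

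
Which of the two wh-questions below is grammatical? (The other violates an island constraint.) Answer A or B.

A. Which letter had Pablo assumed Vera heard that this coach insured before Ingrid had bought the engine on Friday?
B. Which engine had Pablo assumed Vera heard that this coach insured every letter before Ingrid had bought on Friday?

In B, the wh-phrase is extracted from inside an adjunct island (introduced by "before"), which blocks movement.
In A, the extraction path crosses only that-complement boundaries, which are transparent.
So A is grammatical.

A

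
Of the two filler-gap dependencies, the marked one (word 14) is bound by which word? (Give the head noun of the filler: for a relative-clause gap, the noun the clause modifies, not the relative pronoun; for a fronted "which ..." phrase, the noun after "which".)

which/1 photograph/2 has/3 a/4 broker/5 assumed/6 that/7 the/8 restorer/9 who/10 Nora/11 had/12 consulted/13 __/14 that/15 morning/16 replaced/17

The marked gap is inside the relative clause, the direct object of "consulted".
Its filler is the head noun "restorer" (via "who"), at word 9.
(The other dependency links word 2 to a gap after word 17.)

9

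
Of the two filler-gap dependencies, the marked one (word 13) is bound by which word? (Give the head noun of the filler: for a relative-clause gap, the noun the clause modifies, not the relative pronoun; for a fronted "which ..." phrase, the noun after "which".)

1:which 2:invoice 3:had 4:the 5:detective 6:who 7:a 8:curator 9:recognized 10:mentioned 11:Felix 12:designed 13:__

2

The marked gap is the direct object of "designed".
Its filler is the fronted wh-phrase "which invoice", at word 2.
(The other dependency links word 5 to a gap after word 9.)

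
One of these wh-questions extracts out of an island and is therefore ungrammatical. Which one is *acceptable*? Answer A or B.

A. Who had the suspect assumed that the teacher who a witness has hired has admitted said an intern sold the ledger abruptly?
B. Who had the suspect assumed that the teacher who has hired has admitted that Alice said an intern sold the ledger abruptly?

A

In B, the wh-phrase is extracted from inside a complex-NP island (relative clause) (introduced by "who"), which blocks movement.
In A, the extraction path crosses only that-complement boundaries, which are transparent.
So A is grammatical.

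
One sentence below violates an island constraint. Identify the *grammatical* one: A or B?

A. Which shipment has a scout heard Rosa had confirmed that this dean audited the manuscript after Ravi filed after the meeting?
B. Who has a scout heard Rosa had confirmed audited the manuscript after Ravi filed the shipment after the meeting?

In A, the wh-phrase is extracted from inside an adjunct island (introduced by "after"), which blocks movement.
In B, the extraction path crosses only that-complement boundaries, which are transparent.
So B is grammatical.

B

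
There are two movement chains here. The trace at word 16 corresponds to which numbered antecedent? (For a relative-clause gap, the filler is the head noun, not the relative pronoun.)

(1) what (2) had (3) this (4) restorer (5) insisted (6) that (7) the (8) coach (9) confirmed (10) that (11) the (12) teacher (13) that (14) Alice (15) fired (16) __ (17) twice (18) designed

12

The marked gap is inside the relative clause, the direct object of "fired".
Its filler is the head noun "teacher" (via "that"), at word 12.
(The other dependency links word 1 to a gap after word 18.)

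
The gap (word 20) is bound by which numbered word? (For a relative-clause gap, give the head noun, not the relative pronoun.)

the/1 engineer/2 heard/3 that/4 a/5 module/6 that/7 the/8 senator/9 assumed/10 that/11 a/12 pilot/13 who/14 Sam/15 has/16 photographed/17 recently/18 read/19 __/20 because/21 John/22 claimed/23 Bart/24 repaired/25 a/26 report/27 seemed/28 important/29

The gap at 20 is the object of "read", inside a relative clause.
The relative pronoun is "that" (word 7); it is bound by the head noun immediately before it.
Its filler is the head noun "module", at word 6.

6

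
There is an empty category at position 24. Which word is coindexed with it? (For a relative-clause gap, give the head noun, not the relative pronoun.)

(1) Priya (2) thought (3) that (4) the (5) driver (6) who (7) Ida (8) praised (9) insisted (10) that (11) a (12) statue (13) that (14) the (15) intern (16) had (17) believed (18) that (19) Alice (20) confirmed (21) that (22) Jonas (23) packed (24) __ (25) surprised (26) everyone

12

The gap at 24 is the object of "packed", inside a relative clause.
The relative pronoun is "that" (word 13); it is bound by the head noun immediately before it.
Its filler is the head noun "statue", at word 12.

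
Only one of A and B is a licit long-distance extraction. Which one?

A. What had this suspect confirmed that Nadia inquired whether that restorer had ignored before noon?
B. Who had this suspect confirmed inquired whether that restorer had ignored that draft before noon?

B

In A, the wh-phrase is extracted from inside a wh-island (introduced by "whether"), which blocks movement.
In B, the extraction path crosses only that-complement boundaries, which are transparent.
So B is grammatical.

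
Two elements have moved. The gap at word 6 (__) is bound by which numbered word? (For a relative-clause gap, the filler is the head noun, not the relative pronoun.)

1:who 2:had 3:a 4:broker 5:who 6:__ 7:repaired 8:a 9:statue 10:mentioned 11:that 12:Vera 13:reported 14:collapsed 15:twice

4

The marked gap is inside the relative clause, the subject of "repaired".
Its filler is the head noun "broker" (via "who"), at word 4.
(The other dependency links word 1 to a gap after word 13.)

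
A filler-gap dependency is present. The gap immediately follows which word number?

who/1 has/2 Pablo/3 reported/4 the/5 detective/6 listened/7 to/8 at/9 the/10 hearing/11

The displaced element is "who" (word 1).
It is linked across 1 clause boundary (Ø).
It functions as the object of the preposition "to" of "listened", so the gap sits immediately after word 8 ("to").
Base order: Pablo has reported the detective listened to who at the hearing.

8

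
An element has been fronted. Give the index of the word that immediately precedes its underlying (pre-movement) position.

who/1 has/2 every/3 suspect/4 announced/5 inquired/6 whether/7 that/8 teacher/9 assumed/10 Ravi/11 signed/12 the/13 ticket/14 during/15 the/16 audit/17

5

The displaced element is "who" (word 1).
It is linked across 1 clause boundary (Ø).
It functions as the subject of "inquired", so the gap sits immediately after word 5 ("announced").
Base order: Every suspect has announced that who inquired whether that teacher assumed Ravi signed the ticket during the audit.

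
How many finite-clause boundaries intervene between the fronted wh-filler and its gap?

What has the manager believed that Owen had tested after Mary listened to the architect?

"what" is extracted from the object of "tested".
Boundaries crossed, outermost first: [that] — 1 in total.

1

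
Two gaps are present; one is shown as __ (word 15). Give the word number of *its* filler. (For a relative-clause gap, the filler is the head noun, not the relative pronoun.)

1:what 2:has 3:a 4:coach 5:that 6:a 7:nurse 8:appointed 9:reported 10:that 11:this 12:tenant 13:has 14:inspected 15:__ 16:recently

1

The marked gap is the direct object of "inspected".
Its filler is the fronted wh-phrase "what", at word 1.
(The other dependency links word 4 to a gap after word 8.)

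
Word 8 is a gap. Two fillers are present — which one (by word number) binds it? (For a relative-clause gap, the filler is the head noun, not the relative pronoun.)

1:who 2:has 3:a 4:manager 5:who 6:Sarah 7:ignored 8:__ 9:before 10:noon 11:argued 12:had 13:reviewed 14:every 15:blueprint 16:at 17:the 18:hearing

4

The marked gap is inside the relative clause, the direct object of "ignored".
Its filler is the head noun "manager" (via "who"), at word 4.
(The other dependency links word 1 to a gap after word 11.)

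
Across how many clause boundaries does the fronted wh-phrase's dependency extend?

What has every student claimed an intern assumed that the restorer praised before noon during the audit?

"what" is extracted from the object of "praised".
Boundaries crossed, outermost first: [Ø], [that] — 2 in total.

2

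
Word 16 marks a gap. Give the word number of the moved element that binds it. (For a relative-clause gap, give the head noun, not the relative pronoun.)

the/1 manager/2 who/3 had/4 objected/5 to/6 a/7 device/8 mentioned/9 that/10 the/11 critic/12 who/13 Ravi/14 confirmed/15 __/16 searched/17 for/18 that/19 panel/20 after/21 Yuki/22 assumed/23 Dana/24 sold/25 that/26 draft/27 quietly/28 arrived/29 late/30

12

The gap at 16 is the subject of "searched", inside a relative clause.
The relative pronoun is "who" (word 13); it is bound by the head noun immediately before it.
Its filler is the head noun "critic", at word 12.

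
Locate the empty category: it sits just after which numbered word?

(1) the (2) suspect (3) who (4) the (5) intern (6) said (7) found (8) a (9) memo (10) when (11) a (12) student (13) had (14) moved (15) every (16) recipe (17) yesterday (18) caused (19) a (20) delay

6

The displaced element is "the suspect" (word 2).
It is linked across 1 clause boundary (Ø).
It functions as the subject of "found", so the gap sits immediately after word 6 ("said").
Base order: The intern said that the suspect found a memo when a student had moved every recipe yesterday.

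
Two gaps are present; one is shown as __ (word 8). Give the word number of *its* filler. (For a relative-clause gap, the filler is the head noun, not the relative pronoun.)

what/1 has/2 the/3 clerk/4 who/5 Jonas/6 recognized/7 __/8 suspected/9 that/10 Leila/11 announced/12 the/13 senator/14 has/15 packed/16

The marked gap is inside the relative clause, the direct object of "recognized".
Its filler is the head noun "clerk" (via "who"), at word 4.
(The other dependency links word 1 to a gap after word 16.)

4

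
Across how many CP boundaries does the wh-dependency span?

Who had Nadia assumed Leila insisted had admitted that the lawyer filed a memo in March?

"who" is extracted from the subject of "admitted".
Boundaries crossed, outermost first: [Ø], [Ø] — 2 in total.

2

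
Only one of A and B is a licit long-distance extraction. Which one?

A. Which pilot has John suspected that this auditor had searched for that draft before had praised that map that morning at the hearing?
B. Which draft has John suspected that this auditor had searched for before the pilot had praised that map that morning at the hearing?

In A, the wh-phrase is extracted from inside an adjunct island (introduced by "before"), which blocks movement.
In B, the extraction path crosses only that-complement boundaries, which are transparent.
So B is grammatical.

B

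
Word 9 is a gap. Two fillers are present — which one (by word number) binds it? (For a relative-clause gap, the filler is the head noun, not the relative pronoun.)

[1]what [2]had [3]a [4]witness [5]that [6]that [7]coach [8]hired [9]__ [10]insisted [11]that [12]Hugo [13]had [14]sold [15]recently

The marked gap is inside the relative clause, the direct object of "hired".
Its filler is the head noun "witness" (via "that"), at word 4.
(The other dependency links word 1 to a gap after word 14.)

4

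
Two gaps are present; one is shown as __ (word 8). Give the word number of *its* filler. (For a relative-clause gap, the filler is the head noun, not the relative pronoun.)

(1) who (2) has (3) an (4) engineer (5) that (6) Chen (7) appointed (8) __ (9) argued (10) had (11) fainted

4

The marked gap is inside the relative clause, the direct object of "appointed".
Its filler is the head noun "engineer" (via "that"), at word 4.
(The other dependency links word 1 to a gap after word 9.)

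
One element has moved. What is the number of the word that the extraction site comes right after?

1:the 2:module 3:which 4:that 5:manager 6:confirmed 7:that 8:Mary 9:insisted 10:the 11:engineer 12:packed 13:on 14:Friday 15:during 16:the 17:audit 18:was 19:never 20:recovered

The displaced element is "the module" (word 2).
It is linked across 2 clause boundaries (that → Ø).
It functions as the direct object of "packed", so the gap sits immediately after word 12 ("packed").
Base order: That manager confirmed that Mary insisted the engineer packed the module on Friday during the audit.

12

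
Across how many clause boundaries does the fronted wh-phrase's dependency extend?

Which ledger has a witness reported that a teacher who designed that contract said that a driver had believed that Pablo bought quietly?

3

"which ledger" is extracted from the object of "bought".
Boundaries crossed, outermost first: [that], [that], [that] — 3 in total.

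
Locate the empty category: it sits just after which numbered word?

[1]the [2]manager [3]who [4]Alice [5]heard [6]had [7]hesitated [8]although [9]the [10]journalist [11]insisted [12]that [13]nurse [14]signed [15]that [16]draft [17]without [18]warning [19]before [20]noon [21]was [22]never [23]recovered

The displaced element is "the manager" (word 2).
It is linked across 1 clause boundary (Ø).
It functions as the subject of "hesitated", so the gap sits immediately after word 5 ("heard").
Base order: Alice heard that the manager had hesitated although the journalist insisted that nurse signed that draft without warning before noon.

5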